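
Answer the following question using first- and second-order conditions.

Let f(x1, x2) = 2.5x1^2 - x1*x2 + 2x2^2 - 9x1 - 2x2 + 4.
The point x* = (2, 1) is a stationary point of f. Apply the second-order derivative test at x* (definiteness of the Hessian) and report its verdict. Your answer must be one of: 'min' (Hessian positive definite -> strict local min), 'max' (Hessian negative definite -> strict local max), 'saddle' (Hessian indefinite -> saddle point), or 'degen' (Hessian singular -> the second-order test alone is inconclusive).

Compute the Hessian H = grad^2 f:
  H = [[5, -1], [-1, 4]]
Verify stationarity: grad f(x*) = H x* + g = (0, 0).
Eigenvalues of H: 3.382, 5.618.
Both eigenvalues > 0, so H is positive definite -> x* is a strict local min.

min


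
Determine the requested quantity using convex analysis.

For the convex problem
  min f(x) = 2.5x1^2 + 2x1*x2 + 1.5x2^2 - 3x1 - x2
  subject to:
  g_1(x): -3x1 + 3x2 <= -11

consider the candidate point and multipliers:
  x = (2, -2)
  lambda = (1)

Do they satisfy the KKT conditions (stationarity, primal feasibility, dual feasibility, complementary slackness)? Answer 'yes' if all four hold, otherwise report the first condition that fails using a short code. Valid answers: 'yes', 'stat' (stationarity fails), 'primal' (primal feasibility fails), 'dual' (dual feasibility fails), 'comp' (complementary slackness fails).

Gradient of f: grad f(x) = Q x + c = (3, -3)
Constraint values g_i(x) = a_i^T x - b_i:
  g_1((2, -2)) = -1
Stationarity residual: grad f(x) + sum_i lambda_i a_i = (0, 0)
  -> stationarity OK
Primal feasibility (all g_i <= 0): OK
Dual feasibility (all lambda_i >= 0): OK
Complementary slackness (lambda_i * g_i(x) = 0 for all i): FAILS

Verdict: the first failing condition is complementary_slackness -> comp.

comp


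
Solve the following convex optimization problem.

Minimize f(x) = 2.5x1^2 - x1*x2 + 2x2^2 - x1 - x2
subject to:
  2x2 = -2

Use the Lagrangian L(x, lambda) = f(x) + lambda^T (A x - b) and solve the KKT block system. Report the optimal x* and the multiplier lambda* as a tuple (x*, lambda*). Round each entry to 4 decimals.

Form the Lagrangian:
  L(x, lambda) = (1/2) x^T Q x + c^T x + lambda^T (A x - b)
Stationarity (grad_x L = 0): Q x + c + A^T lambda = 0.
Primal feasibility: A x = b.

This gives the KKT block system:
  [ Q   A^T ] [ x     ]   [-c ]
  [ A    0  ] [ lambda ] = [ b ]

Solving the linear system:
  x*      = (0, -1)
  lambda* = (2.5)
  f(x*)   = 3

x* = (0, -1), lambda* = (2.5)


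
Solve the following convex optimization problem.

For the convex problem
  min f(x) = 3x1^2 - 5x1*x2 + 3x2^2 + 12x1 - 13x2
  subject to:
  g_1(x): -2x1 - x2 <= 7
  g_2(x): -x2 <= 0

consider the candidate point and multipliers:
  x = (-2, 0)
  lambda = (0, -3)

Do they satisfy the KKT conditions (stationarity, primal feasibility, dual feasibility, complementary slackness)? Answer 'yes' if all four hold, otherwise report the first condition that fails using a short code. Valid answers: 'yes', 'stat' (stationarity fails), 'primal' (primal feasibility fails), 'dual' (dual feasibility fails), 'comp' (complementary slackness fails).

Gradient of f: grad f(x) = Q x + c = (0, -3)
Constraint values g_i(x) = a_i^T x - b_i:
  g_1((-2, 0)) = -3
  g_2((-2, 0)) = 0
Stationarity residual: grad f(x) + sum_i lambda_i a_i = (0, 0)
  -> stationarity OK
Primal feasibility (all g_i <= 0): OK
Dual feasibility (all lambda_i >= 0): FAILS
Complementary slackness (lambda_i * g_i(x) = 0 for all i): OK

Verdict: the first failing condition is dual_feasibility -> dual.

dual


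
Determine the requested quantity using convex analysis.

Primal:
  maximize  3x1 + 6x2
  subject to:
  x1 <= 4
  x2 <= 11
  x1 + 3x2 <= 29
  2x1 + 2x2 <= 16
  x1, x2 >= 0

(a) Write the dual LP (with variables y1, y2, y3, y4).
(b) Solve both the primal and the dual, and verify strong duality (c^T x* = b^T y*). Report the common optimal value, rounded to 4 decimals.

The standard primal-dual pair for 'max c^T x s.t. A x <= b, x >= 0' is:
  Dual:  min b^T y  s.t.  A^T y >= c,  y >= 0.

So the dual LP is:
  minimize  4y1 + 11y2 + 29y3 + 16y4
  subject to:
    y1 + y3 + 2y4 >= 3
    y2 + 3y3 + 2y4 >= 6
    y1, y2, y3, y4 >= 0

Solving the primal: x* = (0, 8).
  primal value c^T x* = 48.
Solving the dual: y* = (0, 0, 0, 3).
  dual value b^T y* = 48.
Strong duality: c^T x* = b^T y*. Confirmed.

48


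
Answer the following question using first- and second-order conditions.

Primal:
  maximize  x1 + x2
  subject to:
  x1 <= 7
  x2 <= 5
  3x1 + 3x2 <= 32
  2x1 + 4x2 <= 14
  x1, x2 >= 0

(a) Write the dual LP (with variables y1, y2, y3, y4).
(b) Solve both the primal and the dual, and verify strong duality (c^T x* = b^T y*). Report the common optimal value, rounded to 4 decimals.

The standard primal-dual pair for 'max c^T x s.t. A x <= b, x >= 0' is:
  Dual:  min b^T y  s.t.  A^T y >= c,  y >= 0.

So the dual LP is:
  minimize  7y1 + 5y2 + 32y3 + 14y4
  subject to:
    y1 + 3y3 + 2y4 >= 1
    y2 + 3y3 + 4y4 >= 1
    y1, y2, y3, y4 >= 0

Solving the primal: x* = (7, 0).
  primal value c^T x* = 7.
Solving the dual: y* = (0.5, 0, 0, 0.25).
  dual value b^T y* = 7.
Strong duality: c^T x* = b^T y*. Confirmed.

7


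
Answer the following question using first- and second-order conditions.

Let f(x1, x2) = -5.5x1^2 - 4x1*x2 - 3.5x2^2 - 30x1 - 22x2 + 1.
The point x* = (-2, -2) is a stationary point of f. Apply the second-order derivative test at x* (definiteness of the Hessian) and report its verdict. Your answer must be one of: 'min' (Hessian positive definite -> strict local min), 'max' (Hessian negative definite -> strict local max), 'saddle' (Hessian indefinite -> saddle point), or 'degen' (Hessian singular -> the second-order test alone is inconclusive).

Compute the Hessian H = grad^2 f:
  H = [[-11, -4], [-4, -7]]
Verify stationarity: grad f(x*) = H x* + g = (0, 0).
Eigenvalues of H: -13.4721, -4.5279.
Both eigenvalues < 0, so H is negative definite -> x* is a strict local max.

max


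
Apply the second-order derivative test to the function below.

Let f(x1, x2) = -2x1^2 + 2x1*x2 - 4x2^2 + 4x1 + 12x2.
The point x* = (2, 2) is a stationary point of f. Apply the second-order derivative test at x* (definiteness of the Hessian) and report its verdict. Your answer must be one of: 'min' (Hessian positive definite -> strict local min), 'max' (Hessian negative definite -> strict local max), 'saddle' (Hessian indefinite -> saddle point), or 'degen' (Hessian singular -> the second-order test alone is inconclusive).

Compute the Hessian H = grad^2 f:
  H = [[-4, 2], [2, -8]]
Verify stationarity: grad f(x*) = H x* + g = (0, 0).
Eigenvalues of H: -8.8284, -3.1716.
Both eigenvalues < 0, so H is negative definite -> x* is a strict local max.

max


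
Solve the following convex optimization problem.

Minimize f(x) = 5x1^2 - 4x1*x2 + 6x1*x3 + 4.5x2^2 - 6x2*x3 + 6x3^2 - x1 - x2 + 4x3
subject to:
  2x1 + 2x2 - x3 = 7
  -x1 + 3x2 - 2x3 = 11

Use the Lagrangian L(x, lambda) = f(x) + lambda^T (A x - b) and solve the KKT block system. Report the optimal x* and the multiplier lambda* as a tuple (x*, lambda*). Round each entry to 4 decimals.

Form the Lagrangian:
  L(x, lambda) = (1/2) x^T Q x + c^T x + lambda^T (A x - b)
Stationarity (grad_x L = 0): Q x + c + A^T lambda = 0.
Primal feasibility: A x = b.

This gives the KKT block system:
  [ Q   A^T ] [ x     ]   [-c ]
  [ A    0  ] [ lambda ] = [ b ]

Solving the linear system:
  x*      = (-0.0621, 3.3105, -0.5032)
  lambda* = (2.6981, -12.4861)
  f(x*)   = 56.5996

x* = (-0.0621, 3.3105, -0.5032), lambda* = (2.6981, -12.4861)


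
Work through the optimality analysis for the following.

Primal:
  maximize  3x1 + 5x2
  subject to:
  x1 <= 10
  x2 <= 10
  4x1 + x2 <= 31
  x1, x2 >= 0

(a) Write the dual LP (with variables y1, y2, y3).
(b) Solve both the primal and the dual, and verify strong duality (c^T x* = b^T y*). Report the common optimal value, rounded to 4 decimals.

The standard primal-dual pair for 'max c^T x s.t. A x <= b, x >= 0' is:
  Dual:  min b^T y  s.t.  A^T y >= c,  y >= 0.

So the dual LP is:
  minimize  10y1 + 10y2 + 31y3
  subject to:
    y1 + 4y3 >= 3
    y2 + y3 >= 5
    y1, y2, y3 >= 0

Solving the primal: x* = (5.25, 10).
  primal value c^T x* = 65.75.
Solving the dual: y* = (0, 4.25, 0.75).
  dual value b^T y* = 65.75.
Strong duality: c^T x* = b^T y*. Confirmed.

65.75


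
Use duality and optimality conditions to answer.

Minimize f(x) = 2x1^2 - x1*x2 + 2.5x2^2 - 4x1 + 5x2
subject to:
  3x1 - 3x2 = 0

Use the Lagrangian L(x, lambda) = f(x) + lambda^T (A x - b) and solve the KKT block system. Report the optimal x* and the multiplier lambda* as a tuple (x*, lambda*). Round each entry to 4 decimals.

Form the Lagrangian:
  L(x, lambda) = (1/2) x^T Q x + c^T x + lambda^T (A x - b)
Stationarity (grad_x L = 0): Q x + c + A^T lambda = 0.
Primal feasibility: A x = b.

This gives the KKT block system:
  [ Q   A^T ] [ x     ]   [-c ]
  [ A    0  ] [ lambda ] = [ b ]

Solving the linear system:
  x*      = (-0.1429, -0.1429)
  lambda* = (1.4762)
  f(x*)   = -0.0714

x* = (-0.1429, -0.1429), lambda* = (1.4762)


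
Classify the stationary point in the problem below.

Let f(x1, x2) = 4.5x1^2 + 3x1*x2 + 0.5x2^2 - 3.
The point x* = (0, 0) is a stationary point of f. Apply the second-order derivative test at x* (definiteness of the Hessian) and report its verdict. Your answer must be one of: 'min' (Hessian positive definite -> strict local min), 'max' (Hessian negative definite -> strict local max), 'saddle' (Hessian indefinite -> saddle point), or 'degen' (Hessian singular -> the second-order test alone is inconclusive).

Compute the Hessian H = grad^2 f:
  H = [[9, 3], [3, 1]]
Verify stationarity: grad f(x*) = H x* + g = (0, 0).
Eigenvalues of H: 0, 10.
H has a zero eigenvalue (singular; positive semidefinite but not definite), so H is neither positive definite, negative definite, nor indefinite. The second-order test alone is inconclusive -> degen.
(Indeed, f is constant along the null direction of H through x*, so x* is not a strict local extremum.)

degen


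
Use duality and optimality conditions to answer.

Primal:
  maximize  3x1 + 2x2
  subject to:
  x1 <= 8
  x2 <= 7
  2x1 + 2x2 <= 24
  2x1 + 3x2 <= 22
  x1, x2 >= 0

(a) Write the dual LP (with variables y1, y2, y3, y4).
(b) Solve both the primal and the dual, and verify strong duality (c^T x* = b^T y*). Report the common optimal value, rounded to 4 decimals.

The standard primal-dual pair for 'max c^T x s.t. A x <= b, x >= 0' is:
  Dual:  min b^T y  s.t.  A^T y >= c,  y >= 0.

So the dual LP is:
  minimize  8y1 + 7y2 + 24y3 + 22y4
  subject to:
    y1 + 2y3 + 2y4 >= 3
    y2 + 2y3 + 3y4 >= 2
    y1, y2, y3, y4 >= 0

Solving the primal: x* = (8, 2).
  primal value c^T x* = 28.
Solving the dual: y* = (1.6667, 0, 0, 0.6667).
  dual value b^T y* = 28.
Strong duality: c^T x* = b^T y*. Confirmed.

28


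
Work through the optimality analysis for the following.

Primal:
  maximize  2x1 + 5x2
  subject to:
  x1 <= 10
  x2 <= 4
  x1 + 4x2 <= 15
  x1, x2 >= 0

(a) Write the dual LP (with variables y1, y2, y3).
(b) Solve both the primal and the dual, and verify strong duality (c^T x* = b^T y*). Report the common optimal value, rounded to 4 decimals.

The standard primal-dual pair for 'max c^T x s.t. A x <= b, x >= 0' is:
  Dual:  min b^T y  s.t.  A^T y >= c,  y >= 0.

So the dual LP is:
  minimize  10y1 + 4y2 + 15y3
  subject to:
    y1 + y3 >= 2
    y2 + 4y3 >= 5
    y1, y2, y3 >= 0

Solving the primal: x* = (10, 1.25).
  primal value c^T x* = 26.25.
Solving the dual: y* = (0.75, 0, 1.25).
  dual value b^T y* = 26.25.
Strong duality: c^T x* = b^T y*. Confirmed.

26.25


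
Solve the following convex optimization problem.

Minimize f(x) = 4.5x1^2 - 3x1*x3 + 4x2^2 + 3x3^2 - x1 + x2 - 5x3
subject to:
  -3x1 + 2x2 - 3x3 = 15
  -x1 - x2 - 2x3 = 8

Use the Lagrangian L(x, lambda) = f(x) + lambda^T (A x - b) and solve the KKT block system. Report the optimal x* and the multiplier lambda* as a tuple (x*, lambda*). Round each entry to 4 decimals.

Form the Lagrangian:
  L(x, lambda) = (1/2) x^T Q x + c^T x + lambda^T (A x - b)
Stationarity (grad_x L = 0): Q x + c + A^T lambda = 0.
Primal feasibility: A x = b.

This gives the KKT block system:
  [ Q   A^T ] [ x     ]   [-c ]
  [ A    0  ] [ lambda ] = [ b ]

Solving the linear system:
  x*      = (-2.1443, -0.0619, -2.8969)
  lambda* = (-2.4227, -4.3402)
  f(x*)   = 43.8144

x* = (-2.1443, -0.0619, -2.8969), lambda* = (-2.4227, -4.3402)


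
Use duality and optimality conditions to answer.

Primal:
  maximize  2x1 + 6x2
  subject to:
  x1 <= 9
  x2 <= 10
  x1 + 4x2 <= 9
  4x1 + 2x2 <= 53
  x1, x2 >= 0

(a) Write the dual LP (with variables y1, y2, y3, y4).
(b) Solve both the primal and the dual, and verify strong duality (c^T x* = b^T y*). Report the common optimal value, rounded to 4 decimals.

The standard primal-dual pair for 'max c^T x s.t. A x <= b, x >= 0' is:
  Dual:  min b^T y  s.t.  A^T y >= c,  y >= 0.

So the dual LP is:
  minimize  9y1 + 10y2 + 9y3 + 53y4
  subject to:
    y1 + y3 + 4y4 >= 2
    y2 + 4y3 + 2y4 >= 6
    y1, y2, y3, y4 >= 0

Solving the primal: x* = (9, 0).
  primal value c^T x* = 18.
Solving the dual: y* = (0.5, 0, 1.5, 0).
  dual value b^T y* = 18.
Strong duality: c^T x* = b^T y*. Confirmed.

18


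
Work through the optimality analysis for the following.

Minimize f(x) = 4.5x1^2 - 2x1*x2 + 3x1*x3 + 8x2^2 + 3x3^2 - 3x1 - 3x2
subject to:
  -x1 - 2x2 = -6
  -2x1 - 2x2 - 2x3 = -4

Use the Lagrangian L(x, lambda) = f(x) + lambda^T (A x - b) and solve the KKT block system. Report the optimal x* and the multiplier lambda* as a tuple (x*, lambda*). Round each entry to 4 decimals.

Form the Lagrangian:
  L(x, lambda) = (1/2) x^T Q x + c^T x + lambda^T (A x - b)
Stationarity (grad_x L = 0): Q x + c + A^T lambda = 0.
Primal feasibility: A x = b.

This gives the KKT block system:
  [ Q   A^T ] [ x     ]   [-c ]
  [ A    0  ] [ lambda ] = [ b ]

Solving the linear system:
  x*      = (2.3333, 1.8333, -2.1667)
  lambda* = (13.8333, -3)
  f(x*)   = 29.25

x* = (2.3333, 1.8333, -2.1667), lambda* = (13.8333, -3)


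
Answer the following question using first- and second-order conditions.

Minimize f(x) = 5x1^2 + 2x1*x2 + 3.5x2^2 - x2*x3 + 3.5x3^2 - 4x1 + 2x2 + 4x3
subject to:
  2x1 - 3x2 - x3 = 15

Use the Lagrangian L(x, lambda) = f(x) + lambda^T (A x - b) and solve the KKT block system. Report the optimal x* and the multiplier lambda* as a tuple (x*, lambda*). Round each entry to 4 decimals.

Form the Lagrangian:
  L(x, lambda) = (1/2) x^T Q x + c^T x + lambda^T (A x - b)
Stationarity (grad_x L = 0): Q x + c + A^T lambda = 0.
Primal feasibility: A x = b.

This gives the KKT block system:
  [ Q   A^T ] [ x     ]   [-c ]
  [ A    0  ] [ lambda ] = [ b ]

Solving the linear system:
  x*      = (1.9715, -3.121, -1.694)
  lambda* = (-4.7367)
  f(x*)   = 25.073

x* = (1.9715, -3.121, -1.694), lambda* = (-4.7367)


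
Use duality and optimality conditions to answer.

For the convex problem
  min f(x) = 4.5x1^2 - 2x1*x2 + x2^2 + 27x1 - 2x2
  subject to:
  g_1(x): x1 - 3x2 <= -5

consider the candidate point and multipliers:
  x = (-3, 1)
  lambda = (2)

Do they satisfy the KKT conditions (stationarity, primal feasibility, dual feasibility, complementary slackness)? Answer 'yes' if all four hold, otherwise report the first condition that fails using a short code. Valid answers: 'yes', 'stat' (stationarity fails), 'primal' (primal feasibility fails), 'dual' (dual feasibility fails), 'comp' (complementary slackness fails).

Gradient of f: grad f(x) = Q x + c = (-2, 6)
Constraint values g_i(x) = a_i^T x - b_i:
  g_1((-3, 1)) = -1
Stationarity residual: grad f(x) + sum_i lambda_i a_i = (0, 0)
  -> stationarity OK
Primal feasibility (all g_i <= 0): OK
Dual feasibility (all lambda_i >= 0): OK
Complementary slackness (lambda_i * g_i(x) = 0 for all i): FAILS

Verdict: the first failing condition is complementary_slackness -> comp.

comp


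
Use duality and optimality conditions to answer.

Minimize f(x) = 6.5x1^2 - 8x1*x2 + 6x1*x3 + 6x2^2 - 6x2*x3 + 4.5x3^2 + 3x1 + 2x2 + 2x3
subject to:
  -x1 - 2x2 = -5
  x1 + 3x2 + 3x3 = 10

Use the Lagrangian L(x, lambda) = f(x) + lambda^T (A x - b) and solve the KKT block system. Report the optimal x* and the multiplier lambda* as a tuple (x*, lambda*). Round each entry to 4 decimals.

Form the Lagrangian:
  L(x, lambda) = (1/2) x^T Q x + c^T x + lambda^T (A x - b)
Stationarity (grad_x L = 0): Q x + c + A^T lambda = 0.
Primal feasibility: A x = b.

This gives the KKT block system:
  [ Q   A^T ] [ x     ]   [-c ]
  [ A    0  ] [ lambda ] = [ b ]

Solving the linear system:
  x*      = (0.9694, 2.0153, 0.9949)
  lambda* = (3.8899, -1.5596)
  f(x*)   = 21.9873

x* = (0.9694, 2.0153, 0.9949), lambda* = (3.8899, -1.5596)


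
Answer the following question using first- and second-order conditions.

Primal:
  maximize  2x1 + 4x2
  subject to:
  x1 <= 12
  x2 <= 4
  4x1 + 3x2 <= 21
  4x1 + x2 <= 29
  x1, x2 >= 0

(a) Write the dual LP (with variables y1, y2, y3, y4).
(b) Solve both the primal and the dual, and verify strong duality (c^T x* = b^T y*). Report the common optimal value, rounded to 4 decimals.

The standard primal-dual pair for 'max c^T x s.t. A x <= b, x >= 0' is:
  Dual:  min b^T y  s.t.  A^T y >= c,  y >= 0.

So the dual LP is:
  minimize  12y1 + 4y2 + 21y3 + 29y4
  subject to:
    y1 + 4y3 + 4y4 >= 2
    y2 + 3y3 + y4 >= 4
    y1, y2, y3, y4 >= 0

Solving the primal: x* = (2.25, 4).
  primal value c^T x* = 20.5.
Solving the dual: y* = (0, 2.5, 0.5, 0).
  dual value b^T y* = 20.5.
Strong duality: c^T x* = b^T y*. Confirmed.

20.5


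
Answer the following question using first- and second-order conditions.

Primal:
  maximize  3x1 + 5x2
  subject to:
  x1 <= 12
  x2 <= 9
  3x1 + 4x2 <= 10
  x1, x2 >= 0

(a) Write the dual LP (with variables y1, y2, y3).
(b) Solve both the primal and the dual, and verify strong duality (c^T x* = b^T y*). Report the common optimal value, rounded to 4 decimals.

The standard primal-dual pair for 'max c^T x s.t. A x <= b, x >= 0' is:
  Dual:  min b^T y  s.t.  A^T y >= c,  y >= 0.

So the dual LP is:
  minimize  12y1 + 9y2 + 10y3
  subject to:
    y1 + 3y3 >= 3
    y2 + 4y3 >= 5
    y1, y2, y3 >= 0

Solving the primal: x* = (0, 2.5).
  primal value c^T x* = 12.5.
Solving the dual: y* = (0, 0, 1.25).
  dual value b^T y* = 12.5.
Strong duality: c^T x* = b^T y*. Confirmed.

12.5


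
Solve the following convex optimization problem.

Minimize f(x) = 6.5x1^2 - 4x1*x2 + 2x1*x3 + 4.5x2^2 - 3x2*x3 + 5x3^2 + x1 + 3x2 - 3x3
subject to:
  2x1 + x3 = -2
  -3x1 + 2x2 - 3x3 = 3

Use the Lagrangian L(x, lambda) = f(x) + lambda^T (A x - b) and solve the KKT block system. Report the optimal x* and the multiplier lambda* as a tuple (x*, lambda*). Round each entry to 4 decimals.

Form the Lagrangian:
  L(x, lambda) = (1/2) x^T Q x + c^T x + lambda^T (A x - b)
Stationarity (grad_x L = 0): Q x + c + A^T lambda = 0.
Primal feasibility: A x = b.

This gives the KKT block system:
  [ Q   A^T ] [ x     ]   [-c ]
  [ A    0  ] [ lambda ] = [ b ]

Solving the linear system:
  x*      = (-0.789, -0.3165, -0.4219)
  lambda* = (0.9873, -2.2869)
  f(x*)   = 4.1814

x* = (-0.789, -0.3165, -0.4219), lambda* = (0.9873, -2.2869)


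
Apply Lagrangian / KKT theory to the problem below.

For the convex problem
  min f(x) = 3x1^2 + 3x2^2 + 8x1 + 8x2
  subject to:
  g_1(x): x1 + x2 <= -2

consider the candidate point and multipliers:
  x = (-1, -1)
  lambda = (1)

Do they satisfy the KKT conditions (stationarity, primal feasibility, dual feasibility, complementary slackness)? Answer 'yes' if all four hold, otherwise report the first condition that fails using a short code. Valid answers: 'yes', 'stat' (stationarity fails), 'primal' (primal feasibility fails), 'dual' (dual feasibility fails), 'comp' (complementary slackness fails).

Gradient of f: grad f(x) = Q x + c = (2, 2)
Constraint values g_i(x) = a_i^T x - b_i:
  g_1((-1, -1)) = 0
Stationarity residual: grad f(x) + sum_i lambda_i a_i = (3, 3)
  -> stationarity FAILS
Primal feasibility (all g_i <= 0): OK
Dual feasibility (all lambda_i >= 0): OK
Complementary slackness (lambda_i * g_i(x) = 0 for all i): OK

Verdict: the first failing condition is stationarity -> stat.

stat


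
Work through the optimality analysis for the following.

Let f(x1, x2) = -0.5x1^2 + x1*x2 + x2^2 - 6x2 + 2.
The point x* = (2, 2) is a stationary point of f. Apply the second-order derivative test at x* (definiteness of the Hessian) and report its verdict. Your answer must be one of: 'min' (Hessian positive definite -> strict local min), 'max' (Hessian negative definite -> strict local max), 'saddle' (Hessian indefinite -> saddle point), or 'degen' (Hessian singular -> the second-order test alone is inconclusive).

Compute the Hessian H = grad^2 f:
  H = [[-1, 1], [1, 2]]
Verify stationarity: grad f(x*) = H x* + g = (0, 0).
Eigenvalues of H: -1.3028, 2.3028.
Eigenvalues have mixed signs, so H is indefinite -> x* is a saddle point.

saddle


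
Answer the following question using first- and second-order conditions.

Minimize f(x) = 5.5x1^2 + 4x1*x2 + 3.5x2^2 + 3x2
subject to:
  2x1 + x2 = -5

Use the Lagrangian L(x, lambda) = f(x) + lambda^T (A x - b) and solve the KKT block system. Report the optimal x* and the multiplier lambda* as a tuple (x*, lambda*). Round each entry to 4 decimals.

Form the Lagrangian:
  L(x, lambda) = (1/2) x^T Q x + c^T x + lambda^T (A x - b)
Stationarity (grad_x L = 0): Q x + c + A^T lambda = 0.
Primal feasibility: A x = b.

This gives the KKT block system:
  [ Q   A^T ] [ x     ]   [-c ]
  [ A    0  ] [ lambda ] = [ b ]

Solving the linear system:
  x*      = (-1.913, -1.1739)
  lambda* = (12.8696)
  f(x*)   = 30.413

x* = (-1.913, -1.1739), lambda* = (12.8696)


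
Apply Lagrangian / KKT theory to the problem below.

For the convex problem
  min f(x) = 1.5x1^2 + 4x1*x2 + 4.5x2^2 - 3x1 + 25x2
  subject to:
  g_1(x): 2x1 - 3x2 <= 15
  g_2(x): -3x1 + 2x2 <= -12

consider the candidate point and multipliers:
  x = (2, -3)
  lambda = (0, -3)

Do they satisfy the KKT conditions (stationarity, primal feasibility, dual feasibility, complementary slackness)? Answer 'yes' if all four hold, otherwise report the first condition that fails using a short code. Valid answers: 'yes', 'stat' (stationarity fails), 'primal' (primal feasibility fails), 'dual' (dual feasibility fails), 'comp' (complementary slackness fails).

Gradient of f: grad f(x) = Q x + c = (-9, 6)
Constraint values g_i(x) = a_i^T x - b_i:
  g_1((2, -3)) = -2
  g_2((2, -3)) = 0
Stationarity residual: grad f(x) + sum_i lambda_i a_i = (0, 0)
  -> stationarity OK
Primal feasibility (all g_i <= 0): OK
Dual feasibility (all lambda_i >= 0): FAILS
Complementary slackness (lambda_i * g_i(x) = 0 for all i): OK

Verdict: the first failing condition is dual_feasibility -> dual.

dual


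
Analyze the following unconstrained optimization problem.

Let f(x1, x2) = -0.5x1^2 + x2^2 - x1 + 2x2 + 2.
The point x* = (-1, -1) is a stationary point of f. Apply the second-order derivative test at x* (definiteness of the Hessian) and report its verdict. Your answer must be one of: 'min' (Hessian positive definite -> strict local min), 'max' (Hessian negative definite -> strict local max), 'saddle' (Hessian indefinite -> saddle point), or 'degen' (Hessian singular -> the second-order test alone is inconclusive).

Compute the Hessian H = grad^2 f:
  H = [[-1, 0], [0, 2]]
Verify stationarity: grad f(x*) = H x* + g = (0, 0).
Eigenvalues of H: -1, 2.
Eigenvalues have mixed signs, so H is indefinite -> x* is a saddle point.

saddle


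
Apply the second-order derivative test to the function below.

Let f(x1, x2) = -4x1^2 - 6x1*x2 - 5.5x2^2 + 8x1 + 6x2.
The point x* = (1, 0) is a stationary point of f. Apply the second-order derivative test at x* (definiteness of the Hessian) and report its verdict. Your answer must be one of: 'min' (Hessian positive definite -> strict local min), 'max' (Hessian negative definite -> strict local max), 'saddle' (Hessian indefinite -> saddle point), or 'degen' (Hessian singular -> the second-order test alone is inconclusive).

Compute the Hessian H = grad^2 f:
  H = [[-8, -6], [-6, -11]]
Verify stationarity: grad f(x*) = H x* + g = (0, 0).
Eigenvalues of H: -15.6847, -3.3153.
Both eigenvalues < 0, so H is negative definite -> x* is a strict local max.

max


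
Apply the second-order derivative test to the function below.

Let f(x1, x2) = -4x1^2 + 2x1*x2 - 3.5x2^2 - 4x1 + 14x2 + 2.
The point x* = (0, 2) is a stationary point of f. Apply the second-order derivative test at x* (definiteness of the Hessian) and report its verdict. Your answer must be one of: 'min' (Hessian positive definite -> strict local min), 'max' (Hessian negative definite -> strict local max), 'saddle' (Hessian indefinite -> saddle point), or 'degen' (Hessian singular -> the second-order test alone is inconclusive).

Compute the Hessian H = grad^2 f:
  H = [[-8, 2], [2, -7]]
Verify stationarity: grad f(x*) = H x* + g = (0, 0).
Eigenvalues of H: -9.5616, -5.4384.
Both eigenvalues < 0, so H is negative definite -> x* is a strict local max.

max


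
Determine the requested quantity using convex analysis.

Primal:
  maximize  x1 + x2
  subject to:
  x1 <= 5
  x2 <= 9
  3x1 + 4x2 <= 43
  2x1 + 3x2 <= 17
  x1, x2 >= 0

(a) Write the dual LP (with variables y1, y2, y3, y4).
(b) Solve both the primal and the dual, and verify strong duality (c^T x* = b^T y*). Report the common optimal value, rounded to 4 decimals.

The standard primal-dual pair for 'max c^T x s.t. A x <= b, x >= 0' is:
  Dual:  min b^T y  s.t.  A^T y >= c,  y >= 0.

So the dual LP is:
  minimize  5y1 + 9y2 + 43y3 + 17y4
  subject to:
    y1 + 3y3 + 2y4 >= 1
    y2 + 4y3 + 3y4 >= 1
    y1, y2, y3, y4 >= 0

Solving the primal: x* = (5, 2.3333).
  primal value c^T x* = 7.3333.
Solving the dual: y* = (0.3333, 0, 0, 0.3333).
  dual value b^T y* = 7.3333.
Strong duality: c^T x* = b^T y*. Confirmed.

7.3333


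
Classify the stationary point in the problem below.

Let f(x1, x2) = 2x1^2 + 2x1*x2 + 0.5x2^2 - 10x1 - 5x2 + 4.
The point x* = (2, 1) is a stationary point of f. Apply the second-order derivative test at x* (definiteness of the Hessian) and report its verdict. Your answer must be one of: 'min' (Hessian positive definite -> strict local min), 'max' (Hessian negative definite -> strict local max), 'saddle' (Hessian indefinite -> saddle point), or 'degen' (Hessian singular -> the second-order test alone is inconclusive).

Compute the Hessian H = grad^2 f:
  H = [[4, 2], [2, 1]]
Verify stationarity: grad f(x*) = H x* + g = (0, 0).
Eigenvalues of H: 0, 5.
H has a zero eigenvalue (singular; positive semidefinite but not definite), so H is neither positive definite, negative definite, nor indefinite. The second-order test alone is inconclusive -> degen.
(Indeed, f is constant along the null direction of H through x*, so x* is not a strict local extremum.)

degen


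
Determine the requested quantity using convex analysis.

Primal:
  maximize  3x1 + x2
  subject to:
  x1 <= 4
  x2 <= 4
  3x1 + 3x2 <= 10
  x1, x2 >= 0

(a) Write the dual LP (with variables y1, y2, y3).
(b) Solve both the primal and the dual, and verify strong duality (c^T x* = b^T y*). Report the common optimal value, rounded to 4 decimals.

The standard primal-dual pair for 'max c^T x s.t. A x <= b, x >= 0' is:
  Dual:  min b^T y  s.t.  A^T y >= c,  y >= 0.

So the dual LP is:
  minimize  4y1 + 4y2 + 10y3
  subject to:
    y1 + 3y3 >= 3
    y2 + 3y3 >= 1
    y1, y2, y3 >= 0

Solving the primal: x* = (3.3333, 0).
  primal value c^T x* = 10.
Solving the dual: y* = (0, 0, 1).
  dual value b^T y* = 10.
Strong duality: c^T x* = b^T y*. Confirmed.

10


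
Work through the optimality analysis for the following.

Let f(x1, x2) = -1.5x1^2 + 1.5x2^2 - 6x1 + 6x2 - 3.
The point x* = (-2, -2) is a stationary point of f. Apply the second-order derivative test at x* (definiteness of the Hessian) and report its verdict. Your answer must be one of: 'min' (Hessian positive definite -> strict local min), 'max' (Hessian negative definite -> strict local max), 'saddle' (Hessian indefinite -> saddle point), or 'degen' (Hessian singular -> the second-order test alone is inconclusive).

Compute the Hessian H = grad^2 f:
  H = [[-3, 0], [0, 3]]
Verify stationarity: grad f(x*) = H x* + g = (0, 0).
Eigenvalues of H: -3, 3.
Eigenvalues have mixed signs, so H is indefinite -> x* is a saddle point.

saddle


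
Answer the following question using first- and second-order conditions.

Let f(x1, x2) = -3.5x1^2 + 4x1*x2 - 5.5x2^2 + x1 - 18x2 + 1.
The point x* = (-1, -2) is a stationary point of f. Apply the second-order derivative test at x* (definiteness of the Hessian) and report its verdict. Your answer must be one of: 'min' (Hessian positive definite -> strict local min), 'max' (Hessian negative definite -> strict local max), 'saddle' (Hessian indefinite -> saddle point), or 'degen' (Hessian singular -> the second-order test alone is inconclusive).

Compute the Hessian H = grad^2 f:
  H = [[-7, 4], [4, -11]]
Verify stationarity: grad f(x*) = H x* + g = (0, 0).
Eigenvalues of H: -13.4721, -4.5279.
Both eigenvalues < 0, so H is negative definite -> x* is a strict local max.

max


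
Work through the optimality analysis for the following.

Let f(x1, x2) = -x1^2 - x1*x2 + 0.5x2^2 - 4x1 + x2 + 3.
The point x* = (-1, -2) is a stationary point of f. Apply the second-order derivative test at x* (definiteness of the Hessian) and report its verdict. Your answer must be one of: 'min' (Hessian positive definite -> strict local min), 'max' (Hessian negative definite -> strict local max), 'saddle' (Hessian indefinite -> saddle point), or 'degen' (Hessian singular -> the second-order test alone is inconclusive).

Compute the Hessian H = grad^2 f:
  H = [[-2, -1], [-1, 1]]
Verify stationarity: grad f(x*) = H x* + g = (0, 0).
Eigenvalues of H: -2.3028, 1.3028.
Eigenvalues have mixed signs, so H is indefinite -> x* is a saddle point.

saddle


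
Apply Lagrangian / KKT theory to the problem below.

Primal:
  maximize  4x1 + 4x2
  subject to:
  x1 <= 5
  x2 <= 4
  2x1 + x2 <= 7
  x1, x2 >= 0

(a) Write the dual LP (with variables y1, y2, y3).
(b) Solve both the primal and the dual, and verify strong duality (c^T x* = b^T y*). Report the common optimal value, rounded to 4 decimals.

The standard primal-dual pair for 'max c^T x s.t. A x <= b, x >= 0' is:
  Dual:  min b^T y  s.t.  A^T y >= c,  y >= 0.

So the dual LP is:
  minimize  5y1 + 4y2 + 7y3
  subject to:
    y1 + 2y3 >= 4
    y2 + y3 >= 4
    y1, y2, y3 >= 0

Solving the primal: x* = (1.5, 4).
  primal value c^T x* = 22.
Solving the dual: y* = (0, 2, 2).
  dual value b^T y* = 22.
Strong duality: c^T x* = b^T y*. Confirmed.

22


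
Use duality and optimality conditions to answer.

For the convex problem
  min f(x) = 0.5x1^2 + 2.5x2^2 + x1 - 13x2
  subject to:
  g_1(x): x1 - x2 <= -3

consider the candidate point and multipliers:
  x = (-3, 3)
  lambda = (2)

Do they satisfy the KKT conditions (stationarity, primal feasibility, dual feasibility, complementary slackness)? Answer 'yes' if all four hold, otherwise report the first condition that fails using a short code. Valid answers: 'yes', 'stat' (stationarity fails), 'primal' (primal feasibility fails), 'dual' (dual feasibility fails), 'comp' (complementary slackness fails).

Gradient of f: grad f(x) = Q x + c = (-2, 2)
Constraint values g_i(x) = a_i^T x - b_i:
  g_1((-3, 3)) = -3
Stationarity residual: grad f(x) + sum_i lambda_i a_i = (0, 0)
  -> stationarity OK
Primal feasibility (all g_i <= 0): OK
Dual feasibility (all lambda_i >= 0): OK
Complementary slackness (lambda_i * g_i(x) = 0 for all i): FAILS

Verdict: the first failing condition is complementary_slackness -> comp.

comp


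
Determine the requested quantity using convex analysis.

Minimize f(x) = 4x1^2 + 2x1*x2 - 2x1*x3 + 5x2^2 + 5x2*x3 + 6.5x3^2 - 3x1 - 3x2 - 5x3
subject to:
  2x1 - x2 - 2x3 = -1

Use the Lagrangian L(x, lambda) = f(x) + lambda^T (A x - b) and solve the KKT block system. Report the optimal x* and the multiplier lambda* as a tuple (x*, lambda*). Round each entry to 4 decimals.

Form the Lagrangian:
  L(x, lambda) = (1/2) x^T Q x + c^T x + lambda^T (A x - b)
Stationarity (grad_x L = 0): Q x + c + A^T lambda = 0.
Primal feasibility: A x = b.

This gives the KKT block system:
  [ Q   A^T ] [ x     ]   [-c ]
  [ A    0  ] [ lambda ] = [ b ]

Solving the linear system:
  x*      = (0.1359, 0.1268, 0.5725)
  lambda* = (1.4022)
  f(x*)   = -1.1241

x* = (0.1359, 0.1268, 0.5725), lambda* = (1.4022)


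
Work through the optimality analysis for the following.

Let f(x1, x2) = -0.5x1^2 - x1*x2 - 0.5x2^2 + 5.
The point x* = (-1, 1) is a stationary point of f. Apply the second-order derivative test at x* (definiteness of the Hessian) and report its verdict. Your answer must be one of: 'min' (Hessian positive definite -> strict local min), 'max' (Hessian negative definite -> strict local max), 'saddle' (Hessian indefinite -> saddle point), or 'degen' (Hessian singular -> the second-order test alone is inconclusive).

Compute the Hessian H = grad^2 f:
  H = [[-1, -1], [-1, -1]]
Verify stationarity: grad f(x*) = H x* + g = (0, 0).
Eigenvalues of H: -2, 0.
H has a zero eigenvalue (singular; negative semidefinite but not definite), so H is neither positive definite, negative definite, nor indefinite. The second-order test alone is inconclusive -> degen.
(Indeed, f is constant along the null direction of H through x*, so x* is not a strict local extremum.)

degen


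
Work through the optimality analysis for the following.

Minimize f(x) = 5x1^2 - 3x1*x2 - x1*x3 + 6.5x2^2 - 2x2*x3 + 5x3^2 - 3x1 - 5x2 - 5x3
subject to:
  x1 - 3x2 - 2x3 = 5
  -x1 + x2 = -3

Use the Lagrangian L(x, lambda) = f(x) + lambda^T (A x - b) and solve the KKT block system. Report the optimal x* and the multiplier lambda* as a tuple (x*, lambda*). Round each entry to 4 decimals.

Form the Lagrangian:
  L(x, lambda) = (1/2) x^T Q x + c^T x + lambda^T (A x - b)
Stationarity (grad_x L = 0): Q x + c + A^T lambda = 0.
Primal feasibility: A x = b.

This gives the KKT block system:
  [ Q   A^T ] [ x     ]   [-c ]
  [ A    0  ] [ lambda ] = [ b ]

Solving the linear system:
  x*      = (1.9697, -1.0303, 0.0303)
  lambda* = (-2.303, 17.4545)
  f(x*)   = 31.4848

x* = (1.9697, -1.0303, 0.0303), lambda* = (-2.303, 17.4545)


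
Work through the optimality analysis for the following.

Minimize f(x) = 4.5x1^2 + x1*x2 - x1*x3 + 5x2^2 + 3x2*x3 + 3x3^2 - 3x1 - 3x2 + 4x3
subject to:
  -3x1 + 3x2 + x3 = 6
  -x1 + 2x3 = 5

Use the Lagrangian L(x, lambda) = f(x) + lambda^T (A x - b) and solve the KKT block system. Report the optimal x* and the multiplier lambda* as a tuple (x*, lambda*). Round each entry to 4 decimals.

Form the Lagrangian:
  L(x, lambda) = (1/2) x^T Q x + c^T x + lambda^T (A x - b)
Stationarity (grad_x L = 0): Q x + c + A^T lambda = 0.
Primal feasibility: A x = b.

This gives the KKT block system:
  [ Q   A^T ] [ x     ]   [-c ]
  [ A    0  ] [ lambda ] = [ b ]

Solving the linear system:
  x*      = (-0.9892, 0.3423, 2.0054)
  lambda* = (-1.8167, -8.1159)
  f(x*)   = 30.721

x* = (-0.9892, 0.3423, 2.0054), lambda* = (-1.8167, -8.1159)


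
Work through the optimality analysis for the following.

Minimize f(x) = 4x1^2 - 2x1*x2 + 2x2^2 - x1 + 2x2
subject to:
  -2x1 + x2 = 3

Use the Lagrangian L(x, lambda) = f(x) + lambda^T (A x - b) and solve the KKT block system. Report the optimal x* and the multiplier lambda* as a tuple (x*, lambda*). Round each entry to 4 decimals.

Form the Lagrangian:
  L(x, lambda) = (1/2) x^T Q x + c^T x + lambda^T (A x - b)
Stationarity (grad_x L = 0): Q x + c + A^T lambda = 0.
Primal feasibility: A x = b.

This gives the KKT block system:
  [ Q   A^T ] [ x     ]   [-c ]
  [ A    0  ] [ lambda ] = [ b ]

Solving the linear system:
  x*      = (-1.3125, 0.375)
  lambda* = (-6.125)
  f(x*)   = 10.2188

x* = (-1.3125, 0.375), lambda* = (-6.125)


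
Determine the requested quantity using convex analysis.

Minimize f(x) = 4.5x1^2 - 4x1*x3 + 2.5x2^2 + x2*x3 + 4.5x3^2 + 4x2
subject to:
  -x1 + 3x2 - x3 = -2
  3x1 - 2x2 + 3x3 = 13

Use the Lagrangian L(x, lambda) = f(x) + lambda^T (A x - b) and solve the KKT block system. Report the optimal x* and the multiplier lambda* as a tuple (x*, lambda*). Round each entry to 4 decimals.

Form the Lagrangian:
  L(x, lambda) = (1/2) x^T Q x + c^T x + lambda^T (A x - b)
Stationarity (grad_x L = 0): Q x + c + A^T lambda = 0.
Primal feasibility: A x = b.

This gives the KKT block system:
  [ Q   A^T ] [ x     ]   [-c ]
  [ A    0  ] [ lambda ] = [ b ]

Solving the linear system:
  x*      = (2.5385, 1, 2.4615)
  lambda* = (-8.6264, -7.2088)
  f(x*)   = 40.2308

x* = (2.5385, 1, 2.4615), lambda* = (-8.6264, -7.2088)


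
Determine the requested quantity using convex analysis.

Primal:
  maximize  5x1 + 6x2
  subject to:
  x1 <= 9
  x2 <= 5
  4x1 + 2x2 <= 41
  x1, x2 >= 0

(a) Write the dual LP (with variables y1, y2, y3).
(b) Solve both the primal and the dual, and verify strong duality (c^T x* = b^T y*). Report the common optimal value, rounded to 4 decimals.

The standard primal-dual pair for 'max c^T x s.t. A x <= b, x >= 0' is:
  Dual:  min b^T y  s.t.  A^T y >= c,  y >= 0.

So the dual LP is:
  minimize  9y1 + 5y2 + 41y3
  subject to:
    y1 + 4y3 >= 5
    y2 + 2y3 >= 6
    y1, y2, y3 >= 0

Solving the primal: x* = (7.75, 5).
  primal value c^T x* = 68.75.
Solving the dual: y* = (0, 3.5, 1.25).
  dual value b^T y* = 68.75.
Strong duality: c^T x* = b^T y*. Confirmed.

68.75


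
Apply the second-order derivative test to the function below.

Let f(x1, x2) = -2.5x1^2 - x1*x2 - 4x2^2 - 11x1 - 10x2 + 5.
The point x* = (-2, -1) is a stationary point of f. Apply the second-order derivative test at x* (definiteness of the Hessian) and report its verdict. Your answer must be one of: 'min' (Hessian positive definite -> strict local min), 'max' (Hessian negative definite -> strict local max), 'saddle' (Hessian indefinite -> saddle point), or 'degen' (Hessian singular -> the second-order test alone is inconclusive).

Compute the Hessian H = grad^2 f:
  H = [[-5, -1], [-1, -8]]
Verify stationarity: grad f(x*) = H x* + g = (0, 0).
Eigenvalues of H: -8.3028, -4.6972.
Both eigenvalues < 0, so H is negative definite -> x* is a strict local max.

max


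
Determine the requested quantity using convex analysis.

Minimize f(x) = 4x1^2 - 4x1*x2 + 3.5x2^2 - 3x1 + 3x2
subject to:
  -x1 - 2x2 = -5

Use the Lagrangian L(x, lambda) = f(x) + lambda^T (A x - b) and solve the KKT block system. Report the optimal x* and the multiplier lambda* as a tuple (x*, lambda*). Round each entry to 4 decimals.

Form the Lagrangian:
  L(x, lambda) = (1/2) x^T Q x + c^T x + lambda^T (A x - b)
Stationarity (grad_x L = 0): Q x + c + A^T lambda = 0.
Primal feasibility: A x = b.

This gives the KKT block system:
  [ Q   A^T ] [ x     ]   [-c ]
  [ A    0  ] [ lambda ] = [ b ]

Solving the linear system:
  x*      = (1.6909, 1.6545)
  lambda* = (3.9091)
  f(x*)   = 9.7182

x* = (1.6909, 1.6545), lambda* = (3.9091)


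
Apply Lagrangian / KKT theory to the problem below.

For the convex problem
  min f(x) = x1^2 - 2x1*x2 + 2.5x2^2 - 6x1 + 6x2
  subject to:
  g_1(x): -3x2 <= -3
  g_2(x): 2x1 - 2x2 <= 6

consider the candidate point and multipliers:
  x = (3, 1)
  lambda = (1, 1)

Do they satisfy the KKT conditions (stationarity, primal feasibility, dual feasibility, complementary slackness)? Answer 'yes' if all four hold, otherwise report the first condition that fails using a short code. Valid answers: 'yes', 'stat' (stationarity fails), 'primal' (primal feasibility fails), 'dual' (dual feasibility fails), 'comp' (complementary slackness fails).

Gradient of f: grad f(x) = Q x + c = (-2, 5)
Constraint values g_i(x) = a_i^T x - b_i:
  g_1((3, 1)) = 0
  g_2((3, 1)) = -2
Stationarity residual: grad f(x) + sum_i lambda_i a_i = (0, 0)
  -> stationarity OK
Primal feasibility (all g_i <= 0): OK
Dual feasibility (all lambda_i >= 0): OK
Complementary slackness (lambda_i * g_i(x) = 0 for all i): FAILS

Verdict: the first failing condition is complementary_slackness -> comp.

comp


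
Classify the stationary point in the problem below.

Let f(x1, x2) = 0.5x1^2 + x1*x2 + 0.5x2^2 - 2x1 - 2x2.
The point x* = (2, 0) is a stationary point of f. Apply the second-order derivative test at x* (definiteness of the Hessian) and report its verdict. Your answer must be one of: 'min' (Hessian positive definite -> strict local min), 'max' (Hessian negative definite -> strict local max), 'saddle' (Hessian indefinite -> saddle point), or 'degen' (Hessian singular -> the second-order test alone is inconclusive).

Compute the Hessian H = grad^2 f:
  H = [[1, 1], [1, 1]]
Verify stationarity: grad f(x*) = H x* + g = (0, 0).
Eigenvalues of H: 0, 2.
H has a zero eigenvalue (singular; positive semidefinite but not definite), so H is neither positive definite, negative definite, nor indefinite. The second-order test alone is inconclusive -> degen.
(Indeed, f is constant along the null direction of H through x*, so x* is not a strict local extremum.)

degen
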